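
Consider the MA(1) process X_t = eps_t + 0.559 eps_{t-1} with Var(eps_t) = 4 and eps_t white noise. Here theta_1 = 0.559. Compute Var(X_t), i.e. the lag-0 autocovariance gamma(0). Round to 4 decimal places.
\gamma(0) = 5.2499

For an MA(q) process X_t = eps_t + sum_i theta_i eps_{t-i} with
Var(eps_t) = sigma^2, the variance is
  gamma(0) = sigma^2 * (1 + sum_i theta_i^2).
  sum_i theta_i^2 = (0.559)^2 = 0.312481.
  gamma(0) = 4 * (1 + 0.312481) = 4 * 1.312481 = 5.249924, which rounds to 5.2499.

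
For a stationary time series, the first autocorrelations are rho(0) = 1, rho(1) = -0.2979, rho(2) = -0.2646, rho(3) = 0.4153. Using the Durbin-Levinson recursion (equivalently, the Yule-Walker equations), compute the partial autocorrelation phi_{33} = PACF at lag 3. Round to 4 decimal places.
\phi_{33} = 0.2459

The PACF at lag k is phi_{kk}, the last component of the solution
to the Yule-Walker system G_k phi = r_k where
  (G_k)_{ij} = rho(|i - j|), (r_k)_i = rho(i), i,j = 1..k.
Equivalently, Durbin-Levinson gives phi_{kk} iteratively:
  phi_{11} = rho(1)
  phi_{kk} = [rho(k) - sum_{j=1..k-1} phi_{k-1,j} rho(k-j)]
            / [1 - sum_{j=1..k-1} phi_{k-1,j} rho(j)],
  phi_{k,j} = phi_{k-1,j} - phi_{kk} phi_{k-1,k-j},  j = 1..k-1.
Step k = 1:
  phi_11 = rho(1) = -0.2979.
Step k = 2:
  phi_22 = [rho(2) - phi_11 rho(1)] / [1 - phi_11 rho(1)] = [-0.2646 - (-0.2979)(-0.2979)] / [1 - (-0.2979)(-0.2979)]
         = -0.35334441 / 0.91125559 = -0.387756.
  Update: phi_21 = phi_11 - phi_22 phi_11 = -0.2979 - (-0.387756)(-0.2979) = -0.413412.
Step k = 3:
  phi_33 = [rho(3) - phi_21 rho(2) - phi_22 rho(1)] / [1 - phi_21 rho(1) - phi_22 rho(2)]
    numerator   = 0.4153 - (-0.413412)(-0.2646) - (-0.387756)(-0.2979) = 0.19039871
    denominator = 1 - (-0.413412)(-0.2979) - (-0.387756)(-0.2646) = 0.77424433
  phi_33 = 0.19039871 / 0.77424433 = 0.2459.
Therefore phi_{33} = 0.2459.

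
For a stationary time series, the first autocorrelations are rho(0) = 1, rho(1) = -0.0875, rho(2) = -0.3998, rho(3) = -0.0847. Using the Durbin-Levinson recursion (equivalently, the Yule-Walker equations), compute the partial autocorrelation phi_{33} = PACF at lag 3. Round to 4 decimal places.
\phi_{33} = -0.2060

The PACF at lag k is phi_{kk}, the last component of the solution
to the Yule-Walker system G_k phi = r_k where
  (G_k)_{ij} = rho(|i - j|), (r_k)_i = rho(i), i,j = 1..k.
Equivalently, Durbin-Levinson gives phi_{kk} iteratively:
  phi_{11} = rho(1)
  phi_{kk} = [rho(k) - sum_{j=1..k-1} phi_{k-1,j} rho(k-j)]
            / [1 - sum_{j=1..k-1} phi_{k-1,j} rho(j)],
  phi_{k,j} = phi_{k-1,j} - phi_{kk} phi_{k-1,k-j},  j = 1..k-1.
Step k = 1:
  phi_11 = rho(1) = -0.0875.
Step k = 2:
  phi_22 = [rho(2) - phi_11 rho(1)] / [1 - phi_11 rho(1)] = [-0.3998 - (-0.0875)(-0.0875)] / [1 - (-0.0875)(-0.0875)]
         = -0.40745625 / 0.99234375 = -0.4106.
  Update: phi_21 = phi_11 - phi_22 phi_11 = -0.0875 - (-0.4106)(-0.0875) = -0.123427.
Step k = 3:
  phi_33 = [rho(3) - phi_21 rho(2) - phi_22 rho(1)] / [1 - phi_21 rho(1) - phi_22 rho(2)]
    numerator   = -0.0847 - (-0.123427)(-0.3998) - (-0.4106)(-0.0875) = -0.1699738
    denominator = 1 - (-0.123427)(-0.0875) - (-0.4106)(-0.3998) = 0.82504225
  phi_33 = -0.1699738 / 0.82504225 = -0.206.
Therefore phi_{33} = -0.2060.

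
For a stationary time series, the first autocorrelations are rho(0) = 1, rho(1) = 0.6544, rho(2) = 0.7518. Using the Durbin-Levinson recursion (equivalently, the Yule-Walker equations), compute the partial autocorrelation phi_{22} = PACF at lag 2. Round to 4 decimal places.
\phi_{22} = 0.5659

The PACF at lag k is phi_{kk}, the last component of the solution
to the Yule-Walker system G_k phi = r_k where
  (G_k)_{ij} = rho(|i - j|), (r_k)_i = rho(i), i,j = 1..k.
Equivalently, Durbin-Levinson gives phi_{kk} iteratively:
  phi_{11} = rho(1)
  phi_{kk} = [rho(k) - sum_{j=1..k-1} phi_{k-1,j} rho(k-j)]
            / [1 - sum_{j=1..k-1} phi_{k-1,j} rho(j)],
  phi_{k,j} = phi_{k-1,j} - phi_{kk} phi_{k-1,k-j},  j = 1..k-1.
Step k = 1:
  phi_11 = rho(1) = 0.6544.
Step k = 2:
  phi_22 = [rho(2) - phi_11 rho(1)] / [1 - phi_11 rho(1)] = [0.7518 - (0.6544)(0.6544)] / [1 - (0.6544)(0.6544)]
         = 0.32356064 / 0.57176064 = 0.5659.
Therefore phi_{22} = 0.5659.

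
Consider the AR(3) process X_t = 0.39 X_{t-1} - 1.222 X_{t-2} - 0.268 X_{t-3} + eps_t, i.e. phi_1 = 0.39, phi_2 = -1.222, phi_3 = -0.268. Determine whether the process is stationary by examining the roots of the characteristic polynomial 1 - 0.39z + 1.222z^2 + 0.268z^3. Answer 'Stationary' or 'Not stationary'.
\text{Not stationary}

The AR(p) characteristic polynomial is P(z) = 1 - 0.39z + 1.222z^2 + 0.268z^3.
Stationarity requires all roots to lie outside the unit circle, i.e. |z| > 1 for every root.
Degree 3: look for a simple real root z0 first, then factor out (1 - z/z0) and solve the remaining quadratic.
Testing z0 = -5: P(-5) = 1 + (-0.39)(-5) + (1.222)(-5)^2 + (0.268)(-5)^3
  = 1 + (1.95) + (30.55) + (-33.5) = 0.  So z_0 = -5 is a root, |z_0| = 5.
Divide out the factor (1 + 0.2 z) = (1 - z/z0) (since 1/z0 = -0.2):
  P(z) = (1 + 0.2 z)(1 + (-0.59) z + (1.34) z^2)
  [check: z-coef -0.59 - (-0.2) = -0.39; z^2-coef 1.34 - (-0.2)(-0.59) = 1.222; z^3-coef -(-0.2)(1.34) = 0.268.]
Remaining roots from the quadratic factor 1 + (-0.59) z + (1.34) z^2:
  Set 1 + (-0.59) z + (1.34) z^2 = 0, i.e. a z^2 + b z + c = 0 with a = 1.34, b = -0.59, c = 1.
  Discriminant D = b^2 - 4ac = (-0.59)^2 - 4*(1.34)*1 = 0.3481 - (5.36) = -5.0119.
  D < 0, so the roots are the complex-conjugate pair z = (-b +/- i sqrt(-D)) / (2a) = 0.2201 +/- 0.8353i.
  For a conjugate pair |z|^2 = z * conj(z) = (product of roots) = c/a = 1/(1.34) = 0.746269, so |z| = sqrt(0.746269) = 0.8639 for both roots.
Moduli of all roots: 5.0000, 0.8639, 0.8639.
All moduli strictly greater than 1? No.
Verdict: Not stationary.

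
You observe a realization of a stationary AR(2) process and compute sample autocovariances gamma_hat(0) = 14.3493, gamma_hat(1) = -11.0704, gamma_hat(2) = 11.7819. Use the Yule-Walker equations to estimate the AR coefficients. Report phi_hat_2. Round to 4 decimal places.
\hat\phi_{2} = 0.5580

The Yule-Walker equations for an AR(p) process read, in matrix form,
  Gamma_p phi = r_p,   with   (Gamma_p)_{ij} = gamma(|i - j|),
                       (r_p)_i = gamma(i),   i,j = 1..p.
Substitute the sample gammas (Toeplitz matrix and right-hand side of size 2):
  Gamma_p = [[14.3493, -11.0704], [-11.0704, 14.3493]]
  r_p     = [-11.0704, 11.7819]
Written out:
  14.3493 phi_1 - 11.0704 phi_2 = -11.0704
  -11.0704 phi_1 + 14.3493 phi_2 = 11.7819
Solve by Cramer's rule:
  det = gamma(0)^2 - gamma(1)^2 = (14.3493)^2 - (-11.0704)^2 = 205.90241049 - 122.55375616 = 83.34865433
  phi_hat_1 = [gamma(1) gamma(0) - gamma(1) gamma(2)] / det = [(-11.0704)(14.3493) - (-11.0704)(11.7819)] / 83.34865433 = -28.42214496 / 83.34865433 = -0.341
  phi_hat_2 = [gamma(0) gamma(2) - gamma(1)^2] / det = [(14.3493)(11.7819) - (-11.0704)^2] / 83.34865433 = 46.50826151 / 83.34865433 = 0.558
So phi_hat = [-0.3410, 0.5580].
Therefore phi_hat_2 = 0.5580.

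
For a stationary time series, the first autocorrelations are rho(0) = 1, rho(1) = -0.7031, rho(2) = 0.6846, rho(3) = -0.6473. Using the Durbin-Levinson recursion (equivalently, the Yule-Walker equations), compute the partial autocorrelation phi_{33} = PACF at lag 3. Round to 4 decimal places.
\phi_{33} = -0.1901

The PACF at lag k is phi_{kk}, the last component of the solution
to the Yule-Walker system G_k phi = r_k where
  (G_k)_{ij} = rho(|i - j|), (r_k)_i = rho(i), i,j = 1..k.
Equivalently, Durbin-Levinson gives phi_{kk} iteratively:
  phi_{11} = rho(1)
  phi_{kk} = [rho(k) - sum_{j=1..k-1} phi_{k-1,j} rho(k-j)]
            / [1 - sum_{j=1..k-1} phi_{k-1,j} rho(j)],
  phi_{k,j} = phi_{k-1,j} - phi_{kk} phi_{k-1,k-j},  j = 1..k-1.
Step k = 1:
  phi_11 = rho(1) = -0.7031.
Step k = 2:
  phi_22 = [rho(2) - phi_11 rho(1)] / [1 - phi_11 rho(1)] = [0.6846 - (-0.7031)(-0.7031)] / [1 - (-0.7031)(-0.7031)]
         = 0.19025039 / 0.50565039 = 0.376249.
  Update: phi_21 = phi_11 - phi_22 phi_11 = -0.7031 - (0.376249)(-0.7031) = -0.438559.
Step k = 3:
  phi_33 = [rho(3) - phi_21 rho(2) - phi_22 rho(1)] / [1 - phi_21 rho(1) - phi_22 rho(2)]
    numerator   = -0.6473 - (-0.438559)(0.6846) - (0.376249)(-0.7031) = -0.08252164
    denominator = 1 - (-0.438559)(-0.7031) - (0.376249)(0.6846) = 0.43406889
  phi_33 = -0.08252164 / 0.43406889 = -0.1901.
Therefore phi_{33} = -0.1901.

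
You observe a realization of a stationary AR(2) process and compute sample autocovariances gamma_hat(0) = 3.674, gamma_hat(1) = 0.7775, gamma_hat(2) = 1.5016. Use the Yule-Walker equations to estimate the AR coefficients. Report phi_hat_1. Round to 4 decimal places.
\hat\phi_{1} = 0.1310

The Yule-Walker equations for an AR(p) process read, in matrix form,
  Gamma_p phi = r_p,   with   (Gamma_p)_{ij} = gamma(|i - j|),
                       (r_p)_i = gamma(i),   i,j = 1..p.
Substitute the sample gammas (Toeplitz matrix and right-hand side of size 2):
  Gamma_p = [[3.674, 0.7775], [0.7775, 3.674]]
  r_p     = [0.7775, 1.5016]
Written out:
  3.674 phi_1 + 0.7775 phi_2 = 0.7775
  0.7775 phi_1 + 3.674 phi_2 = 1.5016
Solve by Cramer's rule:
  det = gamma(0)^2 - gamma(1)^2 = (3.674)^2 - (0.7775)^2 = 13.498276 - 0.60450625 = 12.89376975
  phi_hat_1 = [gamma(1) gamma(0) - gamma(1) gamma(2)] / det = [(0.7775)(3.674) - (0.7775)(1.5016)] / 12.89376975 = 1.689041 / 12.89376975 = 0.131
  phi_hat_2 = [gamma(0) gamma(2) - gamma(1)^2] / det = [(3.674)(1.5016) - (0.7775)^2] / 12.89376975 = 4.91237215 / 12.89376975 = 0.381
So phi_hat = [0.1310, 0.3810].
Therefore phi_hat_1 = 0.1310.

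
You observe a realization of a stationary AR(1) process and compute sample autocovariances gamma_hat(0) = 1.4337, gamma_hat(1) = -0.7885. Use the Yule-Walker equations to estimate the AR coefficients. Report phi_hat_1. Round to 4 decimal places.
\hat\phi_{1} = -0.5500

The Yule-Walker equations for an AR(p) process read, in matrix form,
  Gamma_p phi = r_p,   with   (Gamma_p)_{ij} = gamma(|i - j|),
                       (r_p)_i = gamma(i),   i,j = 1..p.
Substitute the sample gammas (Toeplitz matrix and right-hand side of size 1):
  Gamma_p = [[1.4337]]
  r_p     = [-0.7885]
With p = 1 this is the single equation gamma(0) phi_1 = gamma(1):
  phi_hat_1 = gamma(1) / gamma(0) = -0.7885 / 1.4337 = -0.5500.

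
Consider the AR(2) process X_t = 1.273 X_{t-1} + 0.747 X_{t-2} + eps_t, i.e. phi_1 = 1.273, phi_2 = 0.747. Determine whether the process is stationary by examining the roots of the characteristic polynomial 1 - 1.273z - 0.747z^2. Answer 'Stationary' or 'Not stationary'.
\text{Not stationary}

The AR(p) characteristic polynomial is P(z) = 1 - 1.273z - 0.747z^2.
Stationarity requires all roots to lie outside the unit circle, i.e. |z| > 1 for every root.
Set 1 + (-1.273) z + (-0.747) z^2 = 0, i.e. a z^2 + b z + c = 0 with a = -0.747, b = -1.273, c = 1.
Discriminant D = b^2 - 4ac = (-1.273)^2 - 4*(-0.747)*1 = 1.620529 - (-2.988) = 4.608529.
D >= 0, so the roots are real: z = (-b +/- sqrt(D)) / (2a) = (1.273 +/- 2.146748) / (-1.494).
  z_1 = (1.273 + 2.146748) / (-1.494) = -2.289,   |z_1| = 2.289.
  z_2 = (1.273 - 2.146748) / (-1.494) = 0.5848,   |z_2| = 0.5848.
Moduli of all roots: 2.2890, 0.5848.
All moduli strictly greater than 1? No.
Verdict: Not stationary.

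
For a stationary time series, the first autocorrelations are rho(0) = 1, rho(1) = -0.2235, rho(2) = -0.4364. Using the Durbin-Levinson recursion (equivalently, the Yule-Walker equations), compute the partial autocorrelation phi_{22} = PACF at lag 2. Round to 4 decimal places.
\phi_{22} = -0.5119

The PACF at lag k is phi_{kk}, the last component of the solution
to the Yule-Walker system G_k phi = r_k where
  (G_k)_{ij} = rho(|i - j|), (r_k)_i = rho(i), i,j = 1..k.
Equivalently, Durbin-Levinson gives phi_{kk} iteratively:
  phi_{11} = rho(1)
  phi_{kk} = [rho(k) - sum_{j=1..k-1} phi_{k-1,j} rho(k-j)]
            / [1 - sum_{j=1..k-1} phi_{k-1,j} rho(j)],
  phi_{k,j} = phi_{k-1,j} - phi_{kk} phi_{k-1,k-j},  j = 1..k-1.
Step k = 1:
  phi_11 = rho(1) = -0.2235.
Step k = 2:
  phi_22 = [rho(2) - phi_11 rho(1)] / [1 - phi_11 rho(1)] = [-0.4364 - (-0.2235)(-0.2235)] / [1 - (-0.2235)(-0.2235)]
         = -0.48635225 / 0.95004775 = -0.5119.
Therefore phi_{22} = -0.5119.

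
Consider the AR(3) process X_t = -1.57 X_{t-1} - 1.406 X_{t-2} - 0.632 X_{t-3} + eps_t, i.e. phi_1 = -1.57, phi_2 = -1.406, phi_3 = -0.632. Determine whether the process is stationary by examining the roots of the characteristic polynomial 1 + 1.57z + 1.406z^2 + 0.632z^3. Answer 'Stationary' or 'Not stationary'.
\text{Stationary}

The AR(p) characteristic polynomial is P(z) = 1 + 1.57z + 1.406z^2 + 0.632z^3.
Stationarity requires all roots to lie outside the unit circle, i.e. |z| > 1 for every root.
Degree 3: look for a simple real root z0 first, then factor out (1 - z/z0) and solve the remaining quadratic.
Testing z0 = -1.25: P(-1.25) = 1 + (1.57)(-1.25) + (1.406)(-1.25)^2 + (0.632)(-1.25)^3
  = 1 + (-1.9625) + (2.196875) + (-1.234375) = 0.  So z_0 = -1.25 is a root, |z_0| = 1.25.
Divide out the factor (1 + 0.8 z) = (1 - z/z0) (since 1/z0 = -0.8):
  P(z) = (1 + 0.8 z)(1 + (0.77) z + (0.79) z^2)
  [check: z-coef 0.77 - (-0.8) = 1.57; z^2-coef 0.79 - (-0.8)(0.77) = 1.406; z^3-coef -(-0.8)(0.79) = 0.632.]
Remaining roots from the quadratic factor 1 + (0.77) z + (0.79) z^2:
  Set 1 + (0.77) z + (0.79) z^2 = 0, i.e. a z^2 + b z + c = 0 with a = 0.79, b = 0.77, c = 1.
  Discriminant D = b^2 - 4ac = (0.77)^2 - 4*(0.79)*1 = 0.5929 - (3.16) = -2.5671.
  D < 0, so the roots are the complex-conjugate pair z = (-b +/- i sqrt(-D)) / (2a) = -0.4873 +/- 1.0141i.
  For a conjugate pair |z|^2 = z * conj(z) = (product of roots) = c/a = 1/(0.79) = 1.265823, so |z| = sqrt(1.265823) = 1.1251 for both roots.
Moduli of all roots: 1.2500, 1.1251, 1.1251.
All moduli strictly greater than 1? Yes.
Verdict: Stationary.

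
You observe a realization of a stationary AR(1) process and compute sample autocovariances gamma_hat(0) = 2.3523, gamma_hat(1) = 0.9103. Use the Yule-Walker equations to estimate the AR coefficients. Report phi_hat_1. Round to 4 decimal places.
\hat\phi_{1} = 0.3870

The Yule-Walker equations for an AR(p) process read, in matrix form,
  Gamma_p phi = r_p,   with   (Gamma_p)_{ij} = gamma(|i - j|),
                       (r_p)_i = gamma(i),   i,j = 1..p.
Substitute the sample gammas (Toeplitz matrix and right-hand side of size 1):
  Gamma_p = [[2.3523]]
  r_p     = [0.9103]
With p = 1 this is the single equation gamma(0) phi_1 = gamma(1):
  phi_hat_1 = gamma(1) / gamma(0) = 0.9103 / 2.3523 = 0.3870.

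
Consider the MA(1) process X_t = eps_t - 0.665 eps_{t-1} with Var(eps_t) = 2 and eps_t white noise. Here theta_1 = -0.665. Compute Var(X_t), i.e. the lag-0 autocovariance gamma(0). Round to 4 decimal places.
\gamma(0) = 2.8845

For an MA(q) process X_t = eps_t + sum_i theta_i eps_{t-i} with
Var(eps_t) = sigma^2, the variance is
  gamma(0) = sigma^2 * (1 + sum_i theta_i^2).
  sum_i theta_i^2 = (-0.665)^2 = 0.442225.
  gamma(0) = 2 * (1 + 0.442225) = 2 * 1.442225 = 2.88445, which rounds to 2.8845.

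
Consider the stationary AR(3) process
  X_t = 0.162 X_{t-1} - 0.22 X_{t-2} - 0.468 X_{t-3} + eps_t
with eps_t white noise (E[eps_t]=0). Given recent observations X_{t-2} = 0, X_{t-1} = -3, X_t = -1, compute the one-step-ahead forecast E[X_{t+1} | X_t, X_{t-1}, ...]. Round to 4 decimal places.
E[X_{t+1} \mid \mathcal F_t] = 0.4980

For an AR(p) model X_t = c + sum_i phi_i X_{t-i} + eps_t, the
one-step-ahead conditional mean is
  E[X_{t+1} | X_t, ...] = c + sum_i phi_i X_{t+1-i}.
Substitute known values:
  E[X_{t+1} | ...] = (0.162) * (-1) + (-0.22) * (-3) + (-0.468) * (0)
                   = 0.4980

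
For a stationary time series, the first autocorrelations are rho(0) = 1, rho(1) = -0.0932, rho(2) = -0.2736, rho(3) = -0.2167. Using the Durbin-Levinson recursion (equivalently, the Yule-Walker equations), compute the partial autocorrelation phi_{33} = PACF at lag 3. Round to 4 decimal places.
\phi_{33} = -0.3030

The PACF at lag k is phi_{kk}, the last component of the solution
to the Yule-Walker system G_k phi = r_k where
  (G_k)_{ij} = rho(|i - j|), (r_k)_i = rho(i), i,j = 1..k.
Equivalently, Durbin-Levinson gives phi_{kk} iteratively:
  phi_{11} = rho(1)
  phi_{kk} = [rho(k) - sum_{j=1..k-1} phi_{k-1,j} rho(k-j)]
            / [1 - sum_{j=1..k-1} phi_{k-1,j} rho(j)],
  phi_{k,j} = phi_{k-1,j} - phi_{kk} phi_{k-1,k-j},  j = 1..k-1.
Step k = 1:
  phi_11 = rho(1) = -0.0932.
Step k = 2:
  phi_22 = [rho(2) - phi_11 rho(1)] / [1 - phi_11 rho(1)] = [-0.2736 - (-0.0932)(-0.0932)] / [1 - (-0.0932)(-0.0932)]
         = -0.28228624 / 0.99131376 = -0.28476.
  Update: phi_21 = phi_11 - phi_22 phi_11 = -0.0932 - (-0.28476)(-0.0932) = -0.11974.
Step k = 3:
  phi_33 = [rho(3) - phi_21 rho(2) - phi_22 rho(1)] / [1 - phi_21 rho(1) - phi_22 rho(2)]
    numerator   = -0.2167 - (-0.11974)(-0.2736) - (-0.28476)(-0.0932) = -0.27600036
    denominator = 1 - (-0.11974)(-0.0932) - (-0.28476)(-0.2736) = 0.91093001
  phi_33 = -0.27600036 / 0.91093001 = -0.303.
Therefore phi_{33} = -0.3030.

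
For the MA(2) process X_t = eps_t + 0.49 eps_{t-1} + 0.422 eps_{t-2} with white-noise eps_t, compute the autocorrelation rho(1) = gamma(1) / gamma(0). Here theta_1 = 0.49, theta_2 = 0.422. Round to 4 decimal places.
\rho(1) = 0.4913

For an MA(q) process with theta_0 = 1, the autocovariance is
  gamma(k) = sigma^2 * sum_{i=0..q-k} theta_i * theta_{i+k},
and rho(k) = gamma(k) / gamma(0). Sigma^2 cancels.
  numerator   = (1)*(0.49) + (0.49)*(0.422) = 0.69678.
  denominator = (1)^2 + (0.49)^2 + (0.422)^2 = 1.418184.
  rho(1) = 0.69678 / 1.418184 = 0.4913.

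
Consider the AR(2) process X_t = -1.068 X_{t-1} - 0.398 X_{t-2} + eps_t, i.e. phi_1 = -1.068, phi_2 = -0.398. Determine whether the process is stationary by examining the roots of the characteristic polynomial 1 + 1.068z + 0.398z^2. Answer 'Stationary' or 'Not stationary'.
\text{Stationary}

The AR(p) characteristic polynomial is P(z) = 1 + 1.068z + 0.398z^2.
Stationarity requires all roots to lie outside the unit circle, i.e. |z| > 1 for every root.
Set 1 + (1.068) z + (0.398) z^2 = 0, i.e. a z^2 + b z + c = 0 with a = 0.398, b = 1.068, c = 1.
Discriminant D = b^2 - 4ac = (1.068)^2 - 4*(0.398)*1 = 1.140624 - (1.592) = -0.451376.
D < 0, so the roots are the complex-conjugate pair z = (-b +/- i sqrt(-D)) / (2a) = -1.3417 +/- 0.844i.
For a conjugate pair |z|^2 = z * conj(z) = (product of roots) = c/a = 1/(0.398) = 2.512563, so |z| = sqrt(2.512563) = 1.5851 for both roots.
Moduli of all roots: 1.5851, 1.5851.
All moduli strictly greater than 1? Yes.
Verdict: Stationary.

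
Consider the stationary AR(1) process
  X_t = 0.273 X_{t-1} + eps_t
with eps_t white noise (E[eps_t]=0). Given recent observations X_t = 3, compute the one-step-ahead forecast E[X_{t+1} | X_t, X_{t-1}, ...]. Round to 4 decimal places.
E[X_{t+1} \mid \mathcal F_t] = 0.8190

For an AR(p) model X_t = c + sum_i phi_i X_{t-i} + eps_t, the
one-step-ahead conditional mean is
  E[X_{t+1} | X_t, ...] = c + sum_i phi_i X_{t+1-i}.
Substitute known values:
  E[X_{t+1} | ...] = (0.273) * (3)
                   = 0.8190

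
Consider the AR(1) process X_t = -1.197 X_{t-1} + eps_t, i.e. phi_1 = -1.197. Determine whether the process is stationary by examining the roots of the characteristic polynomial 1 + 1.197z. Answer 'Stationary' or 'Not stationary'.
\text{Not stationary}

The AR(p) characteristic polynomial is P(z) = 1 + 1.197z.
Stationarity requires all roots to lie outside the unit circle, i.e. |z| > 1 for every root.
This is linear in z: 1 + (1.197) z = 0  =>  z = -1/(1.197) = -0.835422,  |z| = 0.835422.
Moduli of all roots: 0.8354.
All moduli strictly greater than 1? No.
Verdict: Not stationary.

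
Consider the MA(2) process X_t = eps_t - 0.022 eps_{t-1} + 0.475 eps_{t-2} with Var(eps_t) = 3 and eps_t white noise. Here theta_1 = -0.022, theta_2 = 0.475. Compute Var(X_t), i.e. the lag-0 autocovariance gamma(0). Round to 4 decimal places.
\gamma(0) = 3.6783

For an MA(q) process X_t = eps_t + sum_i theta_i eps_{t-i} with
Var(eps_t) = sigma^2, the variance is
  gamma(0) = sigma^2 * (1 + sum_i theta_i^2).
  sum_i theta_i^2 = (-0.022)^2 + (0.475)^2 = 0.000484 + 0.225625 = 0.226109.
  gamma(0) = 3 * (1 + 0.226109) = 3 * 1.226109 = 3.678327, which rounds to 3.6783.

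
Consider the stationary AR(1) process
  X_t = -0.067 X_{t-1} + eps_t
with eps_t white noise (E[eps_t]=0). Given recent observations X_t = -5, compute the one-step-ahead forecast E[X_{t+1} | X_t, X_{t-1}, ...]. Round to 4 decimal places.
E[X_{t+1} \mid \mathcal F_t] = 0.3350

For an AR(p) model X_t = c + sum_i phi_i X_{t-i} + eps_t, the
one-step-ahead conditional mean is
  E[X_{t+1} | X_t, ...] = c + sum_i phi_i X_{t+1-i}.
Substitute known values:
  E[X_{t+1} | ...] = (-0.067) * (-5)
                   = 0.3350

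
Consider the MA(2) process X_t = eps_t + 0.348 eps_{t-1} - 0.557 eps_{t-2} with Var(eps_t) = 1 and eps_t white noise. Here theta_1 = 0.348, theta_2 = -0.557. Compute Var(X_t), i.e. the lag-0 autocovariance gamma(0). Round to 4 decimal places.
\gamma(0) = 1.4314

For an MA(q) process X_t = eps_t + sum_i theta_i eps_{t-i} with
Var(eps_t) = sigma^2, the variance is
  gamma(0) = sigma^2 * (1 + sum_i theta_i^2).
  sum_i theta_i^2 = (0.348)^2 + (-0.557)^2 = 0.121104 + 0.310249 = 0.431353.
  gamma(0) = 1 * (1 + 0.431353) = 1 * 1.431353 = 1.431353, which rounds to 1.4314.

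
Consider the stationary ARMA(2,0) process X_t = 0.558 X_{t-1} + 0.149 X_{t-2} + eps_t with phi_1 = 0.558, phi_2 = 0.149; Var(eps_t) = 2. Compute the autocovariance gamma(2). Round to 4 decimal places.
\gamma(2) = 1.8474

Multiply the model equation by X_{t-k} and take expectations. With theta_0 = psi_0 = 1 and psi_j the MA(infinity) weights, this gives
  gamma(k) - sum_i phi_i gamma(k-i) = c_k,
  c_k = sigma^2 * sum_{j=k..q} theta_j psi_{j-k}   (c_k = 0 for k > q),
using gamma(-m) = gamma(m).
Pure AR (q = 0): c_0 = sigma^2 = 2, c_k = 0 for k >= 1.
Equations for k = 0, 1, 2 (AR order 2, c_2 = 0):
  (E0) gamma(0) = phi_1 gamma(1) + phi_2 gamma(2) + c_0
  (E1) gamma(1) = phi_1 gamma(0) + phi_2 gamma(1) + c_1
  (E2) gamma(2) = phi_1 gamma(1) + phi_2 gamma(0)
From (E1): gamma(1) = A gamma(0) + B with
  A = phi_1 / (1 - phi_2) = 0.558 / 0.851 = 0.655699,   B = c_1 / (1 - phi_2) = 0 / 0.851 = 0.
Insert (E2) into (E0): gamma(0) (1 - phi_2^2) = phi_1 (1 + phi_2) gamma(1) + c_0.
  phi_1 (1 + phi_2) = (0.558)(1.149) = 0.641142,   1 - phi_2^2 = 0.977799.
Replace gamma(1) by A gamma(0) + B and collect gamma(0):
  gamma(0) [0.977799 - (0.641142)(0.655699)] = c_0 = 2
  gamma(0) * 0.557403 = 2
  gamma(0) = 2 / 0.557403 = 3.58807.
  gamma(1) = A gamma(0) = (0.655699)(3.58807) = 2.352695.
  gamma(2) = phi_1 gamma(1) + phi_2 gamma(0) = (0.558)(2.352695) + (0.149)(3.58807) = 1.847426.
Therefore gamma(2) = 1.8474 (to 4 decimal places).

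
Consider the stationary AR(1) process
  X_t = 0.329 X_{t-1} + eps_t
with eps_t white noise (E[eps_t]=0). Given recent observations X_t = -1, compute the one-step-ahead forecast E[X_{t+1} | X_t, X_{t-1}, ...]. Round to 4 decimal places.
E[X_{t+1} \mid \mathcal F_t] = -0.3290

For an AR(p) model X_t = c + sum_i phi_i X_{t-i} + eps_t, the
one-step-ahead conditional mean is
  E[X_{t+1} | X_t, ...] = c + sum_i phi_i X_{t+1-i}.
Substitute known values:
  E[X_{t+1} | ...] = (0.329) * (-1)
                   = -0.3290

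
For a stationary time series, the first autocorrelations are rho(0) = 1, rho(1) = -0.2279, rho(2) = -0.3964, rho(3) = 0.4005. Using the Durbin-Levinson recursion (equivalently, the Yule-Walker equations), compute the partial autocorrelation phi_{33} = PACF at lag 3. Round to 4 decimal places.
\phi_{33} = 0.2169

The PACF at lag k is phi_{kk}, the last component of the solution
to the Yule-Walker system G_k phi = r_k where
  (G_k)_{ij} = rho(|i - j|), (r_k)_i = rho(i), i,j = 1..k.
Equivalently, Durbin-Levinson gives phi_{kk} iteratively:
  phi_{11} = rho(1)
  phi_{kk} = [rho(k) - sum_{j=1..k-1} phi_{k-1,j} rho(k-j)]
            / [1 - sum_{j=1..k-1} phi_{k-1,j} rho(j)],
  phi_{k,j} = phi_{k-1,j} - phi_{kk} phi_{k-1,k-j},  j = 1..k-1.
Step k = 1:
  phi_11 = rho(1) = -0.2279.
Step k = 2:
  phi_22 = [rho(2) - phi_11 rho(1)] / [1 - phi_11 rho(1)] = [-0.3964 - (-0.2279)(-0.2279)] / [1 - (-0.2279)(-0.2279)]
         = -0.44833841 / 0.94806159 = -0.4729.
  Update: phi_21 = phi_11 - phi_22 phi_11 = -0.2279 - (-0.4729)(-0.2279) = -0.335674.
Step k = 3:
  phi_33 = [rho(3) - phi_21 rho(2) - phi_22 rho(1)] / [1 - phi_21 rho(1) - phi_22 rho(2)]
    numerator   = 0.4005 - (-0.335674)(-0.3964) - (-0.4729)(-0.2279) = 0.15966492
    denominator = 1 - (-0.335674)(-0.2279) - (-0.4729)(-0.3964) = 0.73604232
  phi_33 = 0.15966492 / 0.73604232 = 0.2169.
Therefore phi_{33} = 0.2169.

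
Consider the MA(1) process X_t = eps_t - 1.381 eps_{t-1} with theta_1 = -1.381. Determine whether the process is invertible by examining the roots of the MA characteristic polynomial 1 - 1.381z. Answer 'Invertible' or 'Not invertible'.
\text{Not invertible}

The MA(q) characteristic polynomial is P(z) = 1 - 1.381z.
Invertibility requires all roots to lie outside the unit circle, i.e. |z| > 1 for every root.
This is linear in z: 1 + (-1.381) z = 0  =>  z = -1/(-1.381) = 0.724113,  |z| = 0.724113.
Moduli of all roots: 0.7241.
All moduli strictly greater than 1? No.
Verdict: Not invertible.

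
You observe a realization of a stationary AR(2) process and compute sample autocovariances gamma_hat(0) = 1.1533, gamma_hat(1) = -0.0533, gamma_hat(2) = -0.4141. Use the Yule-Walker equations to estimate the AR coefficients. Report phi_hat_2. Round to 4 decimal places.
\hat\phi_{2} = -0.3620

The Yule-Walker equations for an AR(p) process read, in matrix form,
  Gamma_p phi = r_p,   with   (Gamma_p)_{ij} = gamma(|i - j|),
                       (r_p)_i = gamma(i),   i,j = 1..p.
Substitute the sample gammas (Toeplitz matrix and right-hand side of size 2):
  Gamma_p = [[1.1533, -0.0533], [-0.0533, 1.1533]]
  r_p     = [-0.0533, -0.4141]
Written out:
  1.1533 phi_1 - 0.0533 phi_2 = -0.0533
  -0.0533 phi_1 + 1.1533 phi_2 = -0.4141
Solve by Cramer's rule:
  det = gamma(0)^2 - gamma(1)^2 = (1.1533)^2 - (-0.0533)^2 = 1.33010089 - 0.00284089 = 1.32726
  phi_hat_1 = [gamma(1) gamma(0) - gamma(1) gamma(2)] / det = [(-0.0533)(1.1533) - (-0.0533)(-0.4141)] / 1.32726 = -0.08354242 / 1.32726 = -0.0629
  phi_hat_2 = [gamma(0) gamma(2) - gamma(1)^2] / det = [(1.1533)(-0.4141) - (-0.0533)^2] / 1.32726 = -0.48042242 / 1.32726 = -0.362
So phi_hat = [-0.0629, -0.3620].
Therefore phi_hat_2 = -0.3620.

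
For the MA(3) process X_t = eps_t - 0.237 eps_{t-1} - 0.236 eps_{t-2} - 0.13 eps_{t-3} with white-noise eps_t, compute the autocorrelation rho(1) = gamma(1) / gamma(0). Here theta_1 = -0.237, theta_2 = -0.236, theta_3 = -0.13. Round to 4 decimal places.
\rho(1) = -0.1332

For an MA(q) process with theta_0 = 1, the autocovariance is
  gamma(k) = sigma^2 * sum_{i=0..q-k} theta_i * theta_{i+k},
and rho(k) = gamma(k) / gamma(0). Sigma^2 cancels.
  numerator   = (1)*(-0.237) + (-0.237)*(-0.236) + (-0.236)*(-0.13) = -0.150388.
  denominator = (1)^2 + (-0.237)^2 + (-0.236)^2 + (-0.13)^2 = 1.128765.
  rho(1) = -0.150388 / 1.128765 = -0.1332.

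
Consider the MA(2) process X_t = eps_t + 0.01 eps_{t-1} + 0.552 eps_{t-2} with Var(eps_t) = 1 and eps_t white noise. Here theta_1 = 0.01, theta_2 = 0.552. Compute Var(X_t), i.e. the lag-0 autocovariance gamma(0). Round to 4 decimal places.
\gamma(0) = 1.3048

For an MA(q) process X_t = eps_t + sum_i theta_i eps_{t-i} with
Var(eps_t) = sigma^2, the variance is
  gamma(0) = sigma^2 * (1 + sum_i theta_i^2).
  sum_i theta_i^2 = (0.01)^2 + (0.552)^2 = 0.0001 + 0.304704 = 0.304804.
  gamma(0) = 1 * (1 + 0.304804) = 1 * 1.304804 = 1.304804, which rounds to 1.3048.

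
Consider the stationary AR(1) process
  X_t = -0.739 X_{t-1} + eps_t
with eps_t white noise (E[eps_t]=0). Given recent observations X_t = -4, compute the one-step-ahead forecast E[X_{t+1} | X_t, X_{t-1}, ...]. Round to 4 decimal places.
E[X_{t+1} \mid \mathcal F_t] = 2.9560

For an AR(p) model X_t = c + sum_i phi_i X_{t-i} + eps_t, the
one-step-ahead conditional mean is
  E[X_{t+1} | X_t, ...] = c + sum_i phi_i X_{t+1-i}.
Substitute known values:
  E[X_{t+1} | ...] = (-0.739) * (-4)
                   = 2.9560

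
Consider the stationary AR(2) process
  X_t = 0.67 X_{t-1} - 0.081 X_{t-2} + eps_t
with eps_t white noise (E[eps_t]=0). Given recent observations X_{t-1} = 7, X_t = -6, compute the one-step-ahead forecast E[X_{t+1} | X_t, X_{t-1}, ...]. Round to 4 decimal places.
E[X_{t+1} \mid \mathcal F_t] = -4.5870

For an AR(p) model X_t = c + sum_i phi_i X_{t-i} + eps_t, the
one-step-ahead conditional mean is
  E[X_{t+1} | X_t, ...] = c + sum_i phi_i X_{t+1-i}.
Substitute known values:
  E[X_{t+1} | ...] = (0.67) * (-6) + (-0.081) * (7)
                   = -4.5870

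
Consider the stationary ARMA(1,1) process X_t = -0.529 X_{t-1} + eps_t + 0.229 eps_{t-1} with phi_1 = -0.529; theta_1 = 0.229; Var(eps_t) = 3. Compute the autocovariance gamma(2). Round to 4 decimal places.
\gamma(2) = 0.5810

Multiply the model equation by X_{t-k} and take expectations. With theta_0 = psi_0 = 1 and psi_j the MA(infinity) weights, this gives
  gamma(k) - sum_i phi_i gamma(k-i) = c_k,
  c_k = sigma^2 * sum_{j=k..q} theta_j psi_{j-k}   (c_k = 0 for k > q),
using gamma(-m) = gamma(m).
psi-weights needed (psi_j = theta_j + sum_i phi_i psi_{j-i}):
  psi_1 = theta_1 + phi_1 = 0.229 + (-0.529) = -0.3
Right-hand sides:
  c_0 = sigma^2 (1 + theta_1 psi_1) = 3 * (1 + (0.229)(-0.3)) = 3 * 0.9313 = 2.7939
  c_1 = sigma^2 theta_1 = 3 * (0.229) = 0.687
  c_2 = 0
Equations for k = 0 and k = 1 (AR order 1):
  gamma(0) = phi_1 gamma(1) + c_0
  gamma(1) = phi_1 gamma(0) + c_1
Substituting the second into the first: gamma(0) (1 - phi_1^2) = c_0 + phi_1 c_1, so
  gamma(0) = (c_0 + phi_1 c_1) / (1 - phi_1^2) = (2.7939 + (-0.529)(0.687)) / (1 - (-0.529)^2) = 2.430477 / 0.720159 = 3.374917.
  gamma(1) = phi_1 gamma(0) + c_1 = (-0.529)(3.374917) + (0.687) = -1.098331.
For k = 2 (> q): gamma(2) = phi_1 gamma(1) = (-0.529)(-1.098331) = 0.581017.
Therefore gamma(2) = 0.5810 (to 4 decimal places).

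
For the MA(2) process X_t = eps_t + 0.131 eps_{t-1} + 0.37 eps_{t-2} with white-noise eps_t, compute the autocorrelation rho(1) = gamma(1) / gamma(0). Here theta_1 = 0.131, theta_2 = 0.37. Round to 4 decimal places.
\rho(1) = 0.1555

For an MA(q) process with theta_0 = 1, the autocovariance is
  gamma(k) = sigma^2 * sum_{i=0..q-k} theta_i * theta_{i+k},
and rho(k) = gamma(k) / gamma(0). Sigma^2 cancels.
  numerator   = (1)*(0.131) + (0.131)*(0.37) = 0.17947.
  denominator = (1)^2 + (0.131)^2 + (0.37)^2 = 1.154061.
  rho(1) = 0.17947 / 1.154061 = 0.1555.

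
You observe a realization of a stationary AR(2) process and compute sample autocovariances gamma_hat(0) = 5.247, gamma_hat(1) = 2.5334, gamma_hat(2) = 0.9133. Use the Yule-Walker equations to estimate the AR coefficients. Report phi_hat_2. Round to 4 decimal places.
\hat\phi_{2} = -0.0770

The Yule-Walker equations for an AR(p) process read, in matrix form,
  Gamma_p phi = r_p,   with   (Gamma_p)_{ij} = gamma(|i - j|),
                       (r_p)_i = gamma(i),   i,j = 1..p.
Substitute the sample gammas (Toeplitz matrix and right-hand side of size 2):
  Gamma_p = [[5.247, 2.5334], [2.5334, 5.247]]
  r_p     = [2.5334, 0.9133]
Written out:
  5.247 phi_1 + 2.5334 phi_2 = 2.5334
  2.5334 phi_1 + 5.247 phi_2 = 0.9133
Solve by Cramer's rule:
  det = gamma(0)^2 - gamma(1)^2 = (5.247)^2 - (2.5334)^2 = 27.531009 - 6.41811556 = 21.11289344
  phi_hat_1 = [gamma(1) gamma(0) - gamma(1) gamma(2)] / det = [(2.5334)(5.247) - (2.5334)(0.9133)] / 21.11289344 = 10.97899558 / 21.11289344 = 0.52
  phi_hat_2 = [gamma(0) gamma(2) - gamma(1)^2] / det = [(5.247)(0.9133) - (2.5334)^2] / 21.11289344 = -1.62603046 / 21.11289344 = -0.077
So phi_hat = [0.5200, -0.0770].
Therefore phi_hat_2 = -0.0770.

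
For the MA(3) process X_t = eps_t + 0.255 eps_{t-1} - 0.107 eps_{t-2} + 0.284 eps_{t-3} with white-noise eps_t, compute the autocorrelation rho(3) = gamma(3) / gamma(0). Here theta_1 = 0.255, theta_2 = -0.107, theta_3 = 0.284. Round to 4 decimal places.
\rho(3) = 0.2454

For an MA(q) process with theta_0 = 1, the autocovariance is
  gamma(k) = sigma^2 * sum_{i=0..q-k} theta_i * theta_{i+k},
and rho(k) = gamma(k) / gamma(0). Sigma^2 cancels.
  numerator   = (1)*(0.284) = 0.284.
  denominator = (1)^2 + (0.255)^2 + (-0.107)^2 + (0.284)^2 = 1.15713.
  rho(3) = 0.284 / 1.15713 = 0.2454.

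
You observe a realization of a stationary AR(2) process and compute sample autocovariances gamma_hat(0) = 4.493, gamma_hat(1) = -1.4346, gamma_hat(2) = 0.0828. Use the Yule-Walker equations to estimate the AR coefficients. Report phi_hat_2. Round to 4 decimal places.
\hat\phi_{2} = -0.0930

The Yule-Walker equations for an AR(p) process read, in matrix form,
  Gamma_p phi = r_p,   with   (Gamma_p)_{ij} = gamma(|i - j|),
                       (r_p)_i = gamma(i),   i,j = 1..p.
Substitute the sample gammas (Toeplitz matrix and right-hand side of size 2):
  Gamma_p = [[4.493, -1.4346], [-1.4346, 4.493]]
  r_p     = [-1.4346, 0.0828]
Written out:
  4.493 phi_1 - 1.4346 phi_2 = -1.4346
  -1.4346 phi_1 + 4.493 phi_2 = 0.0828
Solve by Cramer's rule:
  det = gamma(0)^2 - gamma(1)^2 = (4.493)^2 - (-1.4346)^2 = 20.187049 - 2.05807716 = 18.12897184
  phi_hat_1 = [gamma(1) gamma(0) - gamma(1) gamma(2)] / det = [(-1.4346)(4.493) - (-1.4346)(0.0828)] / 18.12897184 = -6.32687292 / 18.12897184 = -0.349
  phi_hat_2 = [gamma(0) gamma(2) - gamma(1)^2] / det = [(4.493)(0.0828) - (-1.4346)^2] / 18.12897184 = -1.68605676 / 18.12897184 = -0.093
So phi_hat = [-0.3490, -0.0930].
Therefore phi_hat_2 = -0.0930.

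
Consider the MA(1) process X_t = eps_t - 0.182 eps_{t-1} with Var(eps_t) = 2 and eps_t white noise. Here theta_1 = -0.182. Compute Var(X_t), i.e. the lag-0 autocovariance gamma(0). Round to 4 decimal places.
\gamma(0) = 2.0662

For an MA(q) process X_t = eps_t + sum_i theta_i eps_{t-i} with
Var(eps_t) = sigma^2, the variance is
  gamma(0) = sigma^2 * (1 + sum_i theta_i^2).
  sum_i theta_i^2 = (-0.182)^2 = 0.033124.
  gamma(0) = 2 * (1 + 0.033124) = 2 * 1.033124 = 2.066248, which rounds to 2.0662.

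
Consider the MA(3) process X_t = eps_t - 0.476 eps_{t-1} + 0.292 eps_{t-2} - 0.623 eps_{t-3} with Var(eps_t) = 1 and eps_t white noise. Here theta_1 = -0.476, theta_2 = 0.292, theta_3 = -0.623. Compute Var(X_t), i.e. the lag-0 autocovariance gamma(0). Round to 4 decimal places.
\gamma(0) = 1.7000

For an MA(q) process X_t = eps_t + sum_i theta_i eps_{t-i} with
Var(eps_t) = sigma^2, the variance is
  gamma(0) = sigma^2 * (1 + sum_i theta_i^2).
  sum_i theta_i^2 = (-0.476)^2 + (0.292)^2 + (-0.623)^2 = 0.226576 + 0.085264 + 0.388129 = 0.699969.
  gamma(0) = 1 * (1 + 0.699969) = 1 * 1.699969 = 1.699969, which rounds to 1.7000.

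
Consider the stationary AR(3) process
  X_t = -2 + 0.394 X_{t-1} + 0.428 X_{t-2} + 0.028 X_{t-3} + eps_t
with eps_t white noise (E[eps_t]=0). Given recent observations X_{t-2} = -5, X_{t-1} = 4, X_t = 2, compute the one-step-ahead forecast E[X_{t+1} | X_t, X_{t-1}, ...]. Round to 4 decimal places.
E[X_{t+1} \mid \mathcal F_t] = 0.3600

For an AR(p) model X_t = c + sum_i phi_i X_{t-i} + eps_t, the
one-step-ahead conditional mean is
  E[X_{t+1} | X_t, ...] = c + sum_i phi_i X_{t+1-i}.
Substitute known values:
  E[X_{t+1} | ...] = -2 + (0.394) * (2) + (0.428) * (4) + (0.028) * (-5)
                   = 0.3600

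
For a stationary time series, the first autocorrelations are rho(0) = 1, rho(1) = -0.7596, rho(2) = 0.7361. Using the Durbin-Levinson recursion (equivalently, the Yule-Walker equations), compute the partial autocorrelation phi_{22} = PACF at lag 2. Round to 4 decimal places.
\phi_{22} = 0.3761

The PACF at lag k is phi_{kk}, the last component of the solution
to the Yule-Walker system G_k phi = r_k where
  (G_k)_{ij} = rho(|i - j|), (r_k)_i = rho(i), i,j = 1..k.
Equivalently, Durbin-Levinson gives phi_{kk} iteratively:
  phi_{11} = rho(1)
  phi_{kk} = [rho(k) - sum_{j=1..k-1} phi_{k-1,j} rho(k-j)]
            / [1 - sum_{j=1..k-1} phi_{k-1,j} rho(j)],
  phi_{k,j} = phi_{k-1,j} - phi_{kk} phi_{k-1,k-j},  j = 1..k-1.
Step k = 1:
  phi_11 = rho(1) = -0.7596.
Step k = 2:
  phi_22 = [rho(2) - phi_11 rho(1)] / [1 - phi_11 rho(1)] = [0.7361 - (-0.7596)(-0.7596)] / [1 - (-0.7596)(-0.7596)]
         = 0.15910784 / 0.42300784 = 0.3761.
Therefore phi_{22} = 0.3761.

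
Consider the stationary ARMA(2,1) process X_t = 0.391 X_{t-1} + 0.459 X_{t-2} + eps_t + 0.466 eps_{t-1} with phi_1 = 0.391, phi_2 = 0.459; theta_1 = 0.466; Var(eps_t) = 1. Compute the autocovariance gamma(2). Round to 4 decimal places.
\gamma(2) = 4.0558

Multiply the model equation by X_{t-k} and take expectations. With theta_0 = psi_0 = 1 and psi_j the MA(infinity) weights, this gives
  gamma(k) - sum_i phi_i gamma(k-i) = c_k,
  c_k = sigma^2 * sum_{j=k..q} theta_j psi_{j-k}   (c_k = 0 for k > q),
using gamma(-m) = gamma(m).
psi-weights needed (psi_j = theta_j + sum_i phi_i psi_{j-i}):
  psi_1 = theta_1 + phi_1 = 0.466 + (0.391) = 0.857
Right-hand sides:
  c_0 = sigma^2 (1 + theta_1 psi_1) = 1 * (1 + (0.466)(0.857)) = 1 * 1.399362 = 1.399362
  c_1 = sigma^2 theta_1 = 1 * (0.466) = 0.466
  c_2 = 0
Equations for k = 0, 1, 2 (AR order 2, c_2 = 0):
  (E0) gamma(0) = phi_1 gamma(1) + phi_2 gamma(2) + c_0
  (E1) gamma(1) = phi_1 gamma(0) + phi_2 gamma(1) + c_1
  (E2) gamma(2) = phi_1 gamma(1) + phi_2 gamma(0)
From (E1): gamma(1) = A gamma(0) + B with
  A = phi_1 / (1 - phi_2) = 0.391 / 0.541 = 0.722736,   B = c_1 / (1 - phi_2) = 0.466 / 0.541 = 0.861368.
Insert (E2) into (E0): gamma(0) (1 - phi_2^2) = phi_1 (1 + phi_2) gamma(1) + c_0.
  phi_1 (1 + phi_2) = (0.391)(1.459) = 0.570469,   1 - phi_2^2 = 0.789319.
Replace gamma(1) by A gamma(0) + B and collect gamma(0):
  gamma(0) [0.789319 - (0.570469)(0.722736)] = (0.570469)(0.861368) + 1.399362
  gamma(0) * 0.377021 = 1.890746
  gamma(0) = 1.890746 / 0.377021 = 5.014965.
  gamma(1) = A gamma(0) + B = (0.722736)(5.014965) + (0.861368) = 4.485862.
  gamma(2) = phi_1 gamma(1) + phi_2 gamma(0) = (0.391)(4.485862) + (0.459)(5.014965) = 4.055841.
Therefore gamma(2) = 4.0558 (to 4 decimal places).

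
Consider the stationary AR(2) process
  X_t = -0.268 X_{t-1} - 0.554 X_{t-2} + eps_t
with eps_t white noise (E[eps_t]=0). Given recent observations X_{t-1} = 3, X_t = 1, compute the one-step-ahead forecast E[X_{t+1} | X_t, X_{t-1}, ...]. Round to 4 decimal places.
E[X_{t+1} \mid \mathcal F_t] = -1.9300

For an AR(p) model X_t = c + sum_i phi_i X_{t-i} + eps_t, the
one-step-ahead conditional mean is
  E[X_{t+1} | X_t, ...] = c + sum_i phi_i X_{t+1-i}.
Substitute known values:
  E[X_{t+1} | ...] = (-0.268) * (1) + (-0.554) * (3)
                   = -1.9300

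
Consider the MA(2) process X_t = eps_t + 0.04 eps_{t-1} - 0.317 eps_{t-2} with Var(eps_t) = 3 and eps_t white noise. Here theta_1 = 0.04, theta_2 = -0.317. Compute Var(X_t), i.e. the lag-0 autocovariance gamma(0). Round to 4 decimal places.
\gamma(0) = 3.3063

For an MA(q) process X_t = eps_t + sum_i theta_i eps_{t-i} with
Var(eps_t) = sigma^2, the variance is
  gamma(0) = sigma^2 * (1 + sum_i theta_i^2).
  sum_i theta_i^2 = (0.04)^2 + (-0.317)^2 = 0.0016 + 0.100489 = 0.102089.
  gamma(0) = 3 * (1 + 0.102089) = 3 * 1.102089 = 3.306267, which rounds to 3.3063.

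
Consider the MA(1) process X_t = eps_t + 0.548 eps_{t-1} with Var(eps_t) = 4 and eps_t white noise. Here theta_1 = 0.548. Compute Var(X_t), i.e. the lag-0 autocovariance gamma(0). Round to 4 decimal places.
\gamma(0) = 5.2012

For an MA(q) process X_t = eps_t + sum_i theta_i eps_{t-i} with
Var(eps_t) = sigma^2, the variance is
  gamma(0) = sigma^2 * (1 + sum_i theta_i^2).
  sum_i theta_i^2 = (0.548)^2 = 0.300304.
  gamma(0) = 4 * (1 + 0.300304) = 4 * 1.300304 = 5.201216, which rounds to 5.2012.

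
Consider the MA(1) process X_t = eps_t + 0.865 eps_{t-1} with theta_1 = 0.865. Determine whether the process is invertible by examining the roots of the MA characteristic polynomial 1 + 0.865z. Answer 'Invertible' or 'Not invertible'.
\text{Invertible}

The MA(q) characteristic polynomial is P(z) = 1 + 0.865z.
Invertibility requires all roots to lie outside the unit circle, i.e. |z| > 1 for every root.
This is linear in z: 1 + (0.865) z = 0  =>  z = -1/(0.865) = -1.156069,  |z| = 1.156069.
Moduli of all roots: 1.1561.
All moduli strictly greater than 1? Yes.
Verdict: Invertible.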